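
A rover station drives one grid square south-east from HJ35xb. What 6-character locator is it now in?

Longitude subsquare x = 23; +1 → 24, wraps to 0 = a, carry into square.
Longitude square 3; +1 → 4.
Latitude subsquare b = 1; −1 → 0 = a.

HJ45aa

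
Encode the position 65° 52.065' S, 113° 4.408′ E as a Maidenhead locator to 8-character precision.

OC64md81

Offset from 180°W / 90°S: lon 293.07347°, lat 24.13225°.
Field (20°×10°, letters A–R): 293.07347/20 → 14 → O, 24.13225/10 → 2 → C; chars OC.
Square (2°×1°, digits 0–9): 13.07347/2 → 6, 4.13225/1 → 4; chars 64.
Subsquare (5′×2.5′, letters a–x): 1.07347/0.0833333 → 12 → m, 0.13225/0.0416667 → 3 → d; chars md.
Extended square (30″×15″, digits 0–9): 0.07347/0.00833333 → 8, 0.00725/0.00416667 → 1; chars 81.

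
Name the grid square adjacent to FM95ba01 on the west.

FM95aa91

Longitude extended square 0; −1 → -1, wraps to 9, carry into subsquare.
Longitude subsquare b = 1; −1 → 0 = a.
The latitude characters are unchanged.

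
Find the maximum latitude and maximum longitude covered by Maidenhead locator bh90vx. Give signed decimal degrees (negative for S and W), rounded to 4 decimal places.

Field B=1, H=7: +1·20° lon, +7·10° lat → SW at lon -160°, lat -20°.
Square 9, 0: +9·2° lon, +0·1° lat → SW at lon -142°, lat -20°.
Subsquare v=21, x=23: +21·0.0833333° lon, +23·0.0416667° lat → SW at lon -140.25°, lat -19.0417°.
Cell spans 0.0833333° lon × 0.0416667° lat. NE corner is SW corner plus one full cell.
latitude -19.0000, longitude -140.1667.

-19.0000, -140.1667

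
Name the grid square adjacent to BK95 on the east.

CK05

Longitude square 9; +1 → 10, wraps to 0, carry into field.
Longitude field B = 1; +1 → 2 = C.
The latitude characters are unchanged.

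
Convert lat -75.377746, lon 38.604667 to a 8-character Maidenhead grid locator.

Shift to the Maidenhead origin (180°W, 90°S): lon 218.60467, lat 14.62225.
Field: lon ⌊218.60467/20⌋ = 10 → K; lat ⌊14.62225/10⌋ = 1 → B.
Square: lon ⌊18.60467/2⌋ = 9; lat ⌊4.62225/1⌋ = 4.
Subsquare: lon ⌊0.60467/0.0833333⌋ = 7 → h; lat ⌊0.62225/0.0416667⌋ = 14 → o.
Extended square: lon ⌊0.02133/0.00833333⌋ = 2; lat ⌊0.03892/0.00416667⌋ = 9.

KB94ho29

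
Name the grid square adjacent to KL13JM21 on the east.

Longitude extended square 2; +1 → 3.
The latitude characters are unchanged.

KL13jm31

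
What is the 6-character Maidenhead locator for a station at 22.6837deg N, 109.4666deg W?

DL52gq

Offset from 180°W / 90°S: lon 70.5334°, lat 112.6837°.
Field: 70.5334/20 → 3 → D, 112.6837/10 → 11 → L; chars DL.
Square: 10.5334/2 → 5, 2.6837/1 → 2; chars 52.
Subsquare: 0.5334/0.0833333 → 6 → g, 0.6837/0.0416667 → 16 → q; chars gq.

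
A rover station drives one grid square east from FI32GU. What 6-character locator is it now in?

FI32hu

Longitude subsquare g = 6; +1 → 7 = h.
The latitude characters are unchanged.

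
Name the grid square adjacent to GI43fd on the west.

GI43ed

Longitude subsquare f = 5; −1 → 4 = e.
The latitude characters are unchanged.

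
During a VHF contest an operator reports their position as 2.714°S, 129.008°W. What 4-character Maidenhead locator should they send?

Add 180° to longitude and 90° to latitude: 50.99, 87.29.
Field (20°×10°, letters A–R): lon ⌊50.99/20⌋ = 2 → C; lat ⌊87.29/10⌋ = 8 → I.
Square (2°×1°, digits 0–9): lon ⌊10.99/2⌋ = 5; lat ⌊7.29/1⌋ = 7.

CI57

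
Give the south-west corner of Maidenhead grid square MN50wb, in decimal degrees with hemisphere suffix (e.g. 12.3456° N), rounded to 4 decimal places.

40.0417° N, 71.8333° E

Field M=12, N=13: +12·20° lon, +13·10° lat → SW at lon 60°, lat 40°.
Square 5, 0: +5·2° lon, +0·1° lat → SW at lon 70°, lat 40°.
Subsquare w=22, b=1: +22·0.0833333° lon, +1·0.0416667° lat → SW at lon 71.8333°, lat 40.0417°.
latitude 40.0417° N, longitude 71.8333° E.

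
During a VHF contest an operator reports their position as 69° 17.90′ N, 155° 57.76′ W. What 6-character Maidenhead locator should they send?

Shift to the Maidenhead origin (180°W, 90°S): lon 24.0373, lat 159.2983.
Field (20°×10°, letters A–R): lon ⌊24.0373/20⌋ = 1 → B; lat ⌊159.2983/10⌋ = 15 → P.
Square (2°×1°, digits 0–9): lon ⌊4.0373/2⌋ = 2; lat ⌊9.2983/1⌋ = 9.
Subsquare (5′×2.5′, letters a–x): lon ⌊0.0373/0.0833333⌋ = 0 → a; lat ⌊0.2983/0.0416667⌋ = 7 → h.

BP29ah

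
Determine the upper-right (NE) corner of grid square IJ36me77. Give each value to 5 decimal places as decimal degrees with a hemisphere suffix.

6.20000° N, 12.93333° W

Field I=8, J=9: +8·20° lon, +9·10° lat → SW at lon -20°, lat 0°.
Square 3, 6: +3·2° lon, +6·1° lat → SW at lon -14°, lat 6°.
Subsquare m=12, e=4: +12·0.0833333° lon, +4·0.0416667° lat → SW at lon -13°, lat 6.16667°.
Extended square 7, 7: +7·0.00833333° lon, +7·0.00416667° lat → SW at lon -12.9417°, lat 6.19583°.
Cell spans 0.00833333° lon × 0.00416667° lat. NE corner is SW corner plus one full cell.
latitude 6.20000° N, longitude 12.93333° W.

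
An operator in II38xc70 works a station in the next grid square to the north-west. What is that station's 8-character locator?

II38xc61

Longitude extended square 7; −1 → 6.
Latitude extended square 0; +1 → 1.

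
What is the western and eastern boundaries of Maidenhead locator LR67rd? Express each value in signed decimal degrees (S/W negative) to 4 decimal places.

53.4167, 53.5000

Field L=11, R=17: +11·20° lon, +17·10° lat → SW at lon 40°, lat 80°.
Square 6, 7: +6·2° lon, +7·1° lat → SW at lon 52°, lat 87°.
Subsquare r=17, d=3: +17·0.0833333° lon, +3·0.0416667° lat → SW at lon 53.4167°, lat 87.125°.
Cell spans 0.0833333° lon × 0.0416667° lat.
west 53.4167, east 53.5000.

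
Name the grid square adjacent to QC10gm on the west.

Longitude subsquare g = 6; −1 → 5 = f.
The latitude characters are unchanged.

QC10fm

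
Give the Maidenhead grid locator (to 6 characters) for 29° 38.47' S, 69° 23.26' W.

FG50hi

Offset from 180°W / 90°S: lon 110.6123°, lat 60.3588°.
Field: lon ⌊110.6123/20⌋ = 5 → F; lat ⌊60.3588/10⌋ = 6 → G.
Square: lon ⌊10.6123/2⌋ = 5; lat ⌊0.3588/1⌋ = 0.
Subsquare: lon ⌊0.6123/0.0833333⌋ = 7 → h; lat ⌊0.3588/0.0416667⌋ = 8 → i.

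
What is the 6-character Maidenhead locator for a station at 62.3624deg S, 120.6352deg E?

Shift to the Maidenhead origin (180°W, 90°S): lon 300.6352, lat 27.6376.
Field: lon ⌊300.6352/20⌋ = 15 → P; lat ⌊27.6376/10⌋ = 2 → C.
Square: lon ⌊0.6352/2⌋ = 0; lat ⌊7.6376/1⌋ = 7.
Subsquare: lon ⌊0.6352/0.0833333⌋ = 7 → h; lat ⌊0.6376/0.0416667⌋ = 15 → p.

PC07hp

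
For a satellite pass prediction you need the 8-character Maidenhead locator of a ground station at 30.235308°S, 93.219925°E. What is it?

Shift to the Maidenhead origin (180°W, 90°S): lon 273.21992, lat 59.76469.
Field (20°×10°, letters A–R): lon ⌊273.21992/20⌋ = 13 → N; lat ⌊59.76469/10⌋ = 5 → F.
Square (2°×1°, digits 0–9): lon ⌊13.21992/2⌋ = 6; lat ⌊9.76469/1⌋ = 9.
Subsquare (5′×2.5′, letters a–x): lon ⌊1.21992/0.0833333⌋ = 14 → o; lat ⌊0.76469/0.0416667⌋ = 18 → s.
Extended square (30″×15″, digits 0–9): lon ⌊0.05326/0.00833333⌋ = 6; lat ⌊0.01469/0.00416667⌋ = 3.

NF69os63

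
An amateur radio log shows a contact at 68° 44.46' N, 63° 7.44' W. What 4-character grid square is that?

FP88

Add 180° to longitude and 90° to latitude: 116.88, 158.74.
Field: lon ⌊116.88/20⌋ = 5 → F; lat ⌊158.74/10⌋ = 15 → P.
Square: lon ⌊16.88/2⌋ = 8; lat ⌊8.74/1⌋ = 8.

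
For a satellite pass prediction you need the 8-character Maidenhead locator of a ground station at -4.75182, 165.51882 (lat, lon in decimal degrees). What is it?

RI25sf29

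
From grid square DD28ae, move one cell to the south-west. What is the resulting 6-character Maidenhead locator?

Longitude subsquare a = 0; −1 → -1, wraps to 23 = x, carry into square.
Longitude square 2; −1 → 1.
Latitude subsquare e = 4; −1 → 3 = d.

DD18xd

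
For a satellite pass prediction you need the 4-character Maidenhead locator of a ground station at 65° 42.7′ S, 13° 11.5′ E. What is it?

Shift to the Maidenhead origin (180°W, 90°S): lon 193.19, lat 24.29.
Field: 193.19/20 → 9 → J, 24.29/10 → 2 → C; chars JC.
Square: 13.19/2 → 6, 4.29/1 → 4; chars 64.

JC64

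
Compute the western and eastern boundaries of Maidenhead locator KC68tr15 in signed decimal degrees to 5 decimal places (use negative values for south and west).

33.59167, 33.60000

Field K=10, C=2: +10·20° lon, +2·10° lat → SW at lon 20°, lat -70°.
Square 6, 8: +6·2° lon, +8·1° lat → SW at lon 32°, lat -62°.
Subsquare t=19, r=17: +19·0.0833333° lon, +17·0.0416667° lat → SW at lon 33.5833°, lat -61.2917°.
Extended square 1, 5: +1·0.00833333° lon, +5·0.00416667° lat → SW at lon 33.5917°, lat -61.2708°.
Cell spans 0.00833333° lon × 0.00416667° lat.
west 33.59167, east 33.60000.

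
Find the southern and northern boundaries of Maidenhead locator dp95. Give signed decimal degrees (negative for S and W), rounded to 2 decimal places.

65.00, 66.00

Field D=3, P=15: +3·20° lon, +15·10° lat → SW at lon -120°, lat 60°.
Square 9, 5: +9·2° lon, +5·1° lat → SW at lon -102°, lat 65°.
Cell spans 2° lon × 1° lat.
south 65.00, north 66.00.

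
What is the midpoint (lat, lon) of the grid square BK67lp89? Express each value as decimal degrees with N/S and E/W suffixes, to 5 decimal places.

Field B=1, K=10: +1·20° lon, +10·10° lat → SW at lon -160°, lat 10°.
Square 6, 7: +6·2° lon, +7·1° lat → SW at lon -148°, lat 17°.
Subsquare l=11, p=15: +11·0.0833333° lon, +15·0.0416667° lat → SW at lon -147.083°, lat 17.625°.
Extended square 8, 9: +8·0.00833333° lon, +9·0.00416667° lat → SW at lon -147.017°, lat 17.6625°.
Cell spans 0.00833333° lon × 0.00416667° lat. Centre is SW corner plus half of each.
latitude 17.66458° N, longitude 147.01250° W.

17.66458° N, 147.01250° W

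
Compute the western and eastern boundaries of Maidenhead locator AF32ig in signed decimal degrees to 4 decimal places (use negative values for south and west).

-173.3333, -173.2500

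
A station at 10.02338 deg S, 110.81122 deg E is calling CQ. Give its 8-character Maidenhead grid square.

OH59jx74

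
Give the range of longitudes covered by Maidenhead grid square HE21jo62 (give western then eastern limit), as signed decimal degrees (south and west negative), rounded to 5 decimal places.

-35.20000, -35.19167

Field H=7, E=4: +7·20° lon, +4·10° lat → SW at lon -40°, lat -50°.
Square 2, 1: +2·2° lon, +1·1° lat → SW at lon -36°, lat -49°.
Subsquare j=9, o=14: +9·0.0833333° lon, +14·0.0416667° lat → SW at lon -35.25°, lat -48.4167°.
Extended square 6, 2: +6·0.00833333° lon, +2·0.00416667° lat → SW at lon -35.2°, lat -48.4083°.
Cell spans 0.00833333° lon × 0.00416667° lat.
west -35.20000, east -35.19167.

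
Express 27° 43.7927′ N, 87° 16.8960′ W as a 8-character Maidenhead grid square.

Add 180° to longitude and 90° to latitude: 92.71840, 117.72988.
Field: 92.71840/20 → 4 → E, 117.72988/10 → 11 → L; chars EL.
Square: 12.71840/2 → 6, 7.72988/1 → 7; chars 67.
Subsquare: 0.71840/0.0833333 → 8 → i, 0.72988/0.0416667 → 17 → r; chars ir.
Extended square: 0.05173/0.00833333 → 6, 0.02154/0.00416667 → 5; chars 65.

EL67ir65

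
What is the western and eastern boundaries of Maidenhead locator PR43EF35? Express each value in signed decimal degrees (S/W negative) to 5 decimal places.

128.35833, 128.36667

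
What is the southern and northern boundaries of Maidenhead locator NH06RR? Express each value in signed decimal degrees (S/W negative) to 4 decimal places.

Field N=13, H=7: +13·20° lon, +7·10° lat → SW at lon 80°, lat -20°.
Square 0, 6: +0·2° lon, +6·1° lat → SW at lon 80°, lat -14°.
Subsquare r=17, r=17: +17·0.0833333° lon, +17·0.0416667° lat → SW at lon 81.4167°, lat -13.2917°.
Cell spans 0.0833333° lon × 0.0416667° lat.
south -13.2917, north -13.2500.

-13.2917, -13.2500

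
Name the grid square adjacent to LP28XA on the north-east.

LP38ab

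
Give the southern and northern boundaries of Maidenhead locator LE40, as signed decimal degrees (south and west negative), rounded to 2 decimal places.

-50.00, -49.00

Field L=11, E=4: +11·20° lon, +4·10° lat → SW at lon 40°, lat -50°.
Square 4, 0: +4·2° lon, +0·1° lat → SW at lon 48°, lat -50°.
Cell spans 2° lon × 1° lat.
south -50.00, north -49.00.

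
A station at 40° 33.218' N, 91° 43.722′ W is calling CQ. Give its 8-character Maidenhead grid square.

EN40dn22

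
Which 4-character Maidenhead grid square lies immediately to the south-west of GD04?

FD93

Longitude square 0; −1 → -1, wraps to 9, carry into field.
Longitude field G = 6; −1 → 5 = F.
Latitude square 4; −1 → 3.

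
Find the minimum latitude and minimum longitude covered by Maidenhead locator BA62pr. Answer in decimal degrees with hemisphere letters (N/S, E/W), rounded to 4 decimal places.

87.2917° S, 146.7500° W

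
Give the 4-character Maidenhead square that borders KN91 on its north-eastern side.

LN02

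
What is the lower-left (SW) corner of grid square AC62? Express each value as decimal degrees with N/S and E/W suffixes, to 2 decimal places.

68.00° S, 168.00° W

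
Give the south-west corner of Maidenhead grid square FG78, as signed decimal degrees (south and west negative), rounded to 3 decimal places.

-22.000, -66.000

Field F=5, G=6: +5·20° lon, +6·10° lat → SW at lon -80°, lat -30°.
Square 7, 8: +7·2° lon, +8·1° lat → SW at lon -66°, lat -22°.
latitude -22.000, longitude -66.000.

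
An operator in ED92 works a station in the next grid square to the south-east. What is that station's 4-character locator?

FD01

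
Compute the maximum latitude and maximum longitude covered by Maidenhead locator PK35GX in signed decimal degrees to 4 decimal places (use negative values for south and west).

Field P=15, K=10: +15·20° lon, +10·10° lat → SW at lon 120°, lat 10°.
Square 3, 5: +3·2° lon, +5·1° lat → SW at lon 126°, lat 15°.
Subsquare g=6, x=23: +6·0.0833333° lon, +23·0.0416667° lat → SW at lon 126.5°, lat 15.9583°.
Cell spans 0.0833333° lon × 0.0416667° lat. NE corner is SW corner plus one full cell.
latitude 16.0000, longitude 126.5833.

16.0000, 126.5833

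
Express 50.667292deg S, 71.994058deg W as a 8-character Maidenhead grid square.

Shift to the Maidenhead origin (180°W, 90°S): lon 108.00594, lat 39.33271.
Field (20°×10°, letters A–R): lon ⌊108.00594/20⌋ = 5 → F; lat ⌊39.33271/10⌋ = 3 → D.
Square (2°×1°, digits 0–9): lon ⌊8.00594/2⌋ = 4; lat ⌊9.33271/1⌋ = 9.
Subsquare (5′×2.5′, letters a–x): lon ⌊0.00594/0.0833333⌋ = 0 → a; lat ⌊0.33271/0.0416667⌋ = 7 → h.
Extended square (30″×15″, digits 0–9): lon ⌊0.00594/0.00833333⌋ = 0; lat ⌊0.04104/0.00416667⌋ = 9.

FD49ah09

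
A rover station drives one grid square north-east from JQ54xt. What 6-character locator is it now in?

JQ64au

Longitude subsquare x = 23; +1 → 24, wraps to 0 = a, carry into square.
Longitude square 5; +1 → 6.
Latitude subsquare t = 19; +1 → 20 = u.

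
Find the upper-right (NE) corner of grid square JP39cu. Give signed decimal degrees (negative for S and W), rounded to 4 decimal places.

69.8750, 6.2500

Field J=9, P=15: +9·20° lon, +15·10° lat → SW at lon 0°, lat 60°.
Square 3, 9: +3·2° lon, +9·1° lat → SW at lon 6°, lat 69°.
Subsquare c=2, u=20: +2·0.0833333° lon, +20·0.0416667° lat → SW at lon 6.16667°, lat 69.8333°.
Cell spans 0.0833333° lon × 0.0416667° lat. NE corner is SW corner plus one full cell.
latitude 69.8750, longitude 6.2500.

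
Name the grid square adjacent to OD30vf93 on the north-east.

Longitude extended square 9; +1 → 10, wraps to 0, carry into subsquare.
Longitude subsquare v = 21; +1 → 22 = w.
Latitude extended square 3; +1 → 4.

OD30wf04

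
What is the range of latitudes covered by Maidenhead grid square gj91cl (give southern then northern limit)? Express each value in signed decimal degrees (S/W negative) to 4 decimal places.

Field G=6, J=9: +6·20° lon, +9·10° lat → SW at lon -60°, lat 0°.
Square 9, 1: +9·2° lon, +1·1° lat → SW at lon -42°, lat 1°.
Subsquare c=2, l=11: +2·0.0833333° lon, +11·0.0416667° lat → SW at lon -41.8333°, lat 1.45833°.
Cell spans 0.0833333° lon × 0.0416667° lat.
south 1.4583, north 1.5000.

1.4583, 1.5000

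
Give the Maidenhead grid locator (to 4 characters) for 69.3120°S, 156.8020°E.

Add 180° to longitude and 90° to latitude: 336.80, 20.69.
Field: 336.80/20 → 16 → Q, 20.69/10 → 2 → C; chars QC.
Square: 16.80/2 → 8, 0.69/1 → 0; chars 80.

QC80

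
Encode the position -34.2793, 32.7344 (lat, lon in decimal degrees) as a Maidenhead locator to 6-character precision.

Offset from 180°W / 90°S: lon 212.7344°, lat 55.7207°.
Field (20°×10°, letters A–R): 212.7344/20 → 10 → K, 55.7207/10 → 5 → F; chars KF.
Square (2°×1°, digits 0–9): 12.7344/2 → 6, 5.7207/1 → 5; chars 65.
Subsquare (5′×2.5′, letters a–x): 0.7344/0.0833333 → 8 → i, 0.7207/0.0416667 → 17 → r; chars ir.

KF65ir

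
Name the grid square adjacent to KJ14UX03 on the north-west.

KJ14tx94

Longitude extended square 0; −1 → -1, wraps to 9, carry into subsquare.
Longitude subsquare u = 20; −1 → 19 = t.
Latitude extended square 3; +1 → 4.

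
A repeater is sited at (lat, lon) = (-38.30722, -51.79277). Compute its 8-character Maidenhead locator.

Shift to the Maidenhead origin (180°W, 90°S): lon 128.20723, lat 51.69278.
Field (20°×10°, letters A–R): lon ⌊128.20723/20⌋ = 6 → G; lat ⌊51.69278/10⌋ = 5 → F.
Square (2°×1°, digits 0–9): lon ⌊8.20723/2⌋ = 4; lat ⌊1.69278/1⌋ = 1.
Subsquare (5′×2.5′, letters a–x): lon ⌊0.20723/0.0833333⌋ = 2 → c; lat ⌊0.69278/0.0416667⌋ = 16 → q.
Extended square (30″×15″, digits 0–9): lon ⌊0.04056/0.00833333⌋ = 4; lat ⌊0.02611/0.00416667⌋ = 6.

GF41cq46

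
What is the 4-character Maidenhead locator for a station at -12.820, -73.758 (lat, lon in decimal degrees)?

Shift to the Maidenhead origin (180°W, 90°S): lon 106.24, lat 77.18.
Field: lon ⌊106.24/20⌋ = 5 → F; lat ⌊77.18/10⌋ = 7 → H.
Square: lon ⌊6.24/2⌋ = 3; lat ⌊7.18/1⌋ = 7.

FH37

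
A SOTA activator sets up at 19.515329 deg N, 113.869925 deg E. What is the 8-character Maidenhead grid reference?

OK69wm43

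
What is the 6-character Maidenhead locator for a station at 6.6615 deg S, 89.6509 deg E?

NI43ti

Add 180° to longitude and 90° to latitude: 269.6509, 83.3385.
Field (20°×10°, letters A–R): 269.6509/20 → 13 → N, 83.3385/10 → 8 → I; chars NI.
Square (2°×1°, digits 0–9): 9.6509/2 → 4, 3.3385/1 → 3; chars 43.
Subsquare (5′×2.5′, letters a–x): 1.6509/0.0833333 → 19 → t, 0.3385/0.0416667 → 8 → i; chars ti.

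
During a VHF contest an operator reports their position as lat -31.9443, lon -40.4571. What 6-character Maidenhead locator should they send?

GF98sb

Offset from 180°W / 90°S: lon 139.5429°, lat 58.0557°.
Field (20°×10°, letters A–R): lon ⌊139.5429/20⌋ = 6 → G; lat ⌊58.0557/10⌋ = 5 → F.
Square (2°×1°, digits 0–9): lon ⌊19.5429/2⌋ = 9; lat ⌊8.0557/1⌋ = 8.
Subsquare (5′×2.5′, letters a–x): lon ⌊1.5429/0.0833333⌋ = 18 → s; lat ⌊0.0557/0.0416667⌋ = 1 → b.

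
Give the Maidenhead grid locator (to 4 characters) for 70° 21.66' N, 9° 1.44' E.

Offset from 180°W / 90°S: lon 189.02°, lat 160.36°.
Field: 189.02/20 → 9 → J, 160.36/10 → 16 → Q; chars JQ.
Square: 9.02/2 → 4, 0.36/1 → 0; chars 40.

JQ40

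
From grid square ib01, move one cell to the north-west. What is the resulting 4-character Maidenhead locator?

Longitude square 0; −1 → -1, wraps to 9, carry into field.
Longitude field I = 8; −1 → 7 = H.
Latitude square 1; +1 → 2.

HB92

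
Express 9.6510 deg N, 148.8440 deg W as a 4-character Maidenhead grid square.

BJ59

Add 180° to longitude and 90° to latitude: 31.16, 99.65.
Field: lon ⌊31.16/20⌋ = 1 → B; lat ⌊99.65/10⌋ = 9 → J.
Square: lon ⌊11.16/2⌋ = 5; lat ⌊9.65/1⌋ = 9.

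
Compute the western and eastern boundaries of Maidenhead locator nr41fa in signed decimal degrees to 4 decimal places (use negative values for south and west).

88.4167, 88.5000

Field N=13, R=17: +13·20° lon, +17·10° lat → SW at lon 80°, lat 80°.
Square 4, 1: +4·2° lon, +1·1° lat → SW at lon 88°, lat 81°.
Subsquare f=5, a=0: +5·0.0833333° lon, +0·0.0416667° lat → SW at lon 88.4167°, lat 81°.
Cell spans 0.0833333° lon × 0.0416667° lat.
west 88.4167, east 88.5000.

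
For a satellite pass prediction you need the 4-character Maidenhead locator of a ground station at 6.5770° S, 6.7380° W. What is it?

Shift to the Maidenhead origin (180°W, 90°S): lon 173.26, lat 83.42.
Field: lon ⌊173.26/20⌋ = 8 → I; lat ⌊83.42/10⌋ = 8 → I.
Square: lon ⌊13.26/2⌋ = 6; lat ⌊3.42/1⌋ = 3.

II63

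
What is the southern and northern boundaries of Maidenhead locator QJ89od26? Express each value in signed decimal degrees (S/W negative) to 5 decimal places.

Field Q=16, J=9: +16·20° lon, +9·10° lat → SW at lon 140°, lat 0°.
Square 8, 9: +8·2° lon, +9·1° lat → SW at lon 156°, lat 9°.
Subsquare o=14, d=3: +14·0.0833333° lon, +3·0.0416667° lat → SW at lon 157.167°, lat 9.125°.
Extended square 2, 6: +2·0.00833333° lon, +6·0.00416667° lat → SW at lon 157.183°, lat 9.15°.
Cell spans 0.00833333° lon × 0.00416667° lat.
south 9.15000, north 9.15417.

9.15000, 9.15417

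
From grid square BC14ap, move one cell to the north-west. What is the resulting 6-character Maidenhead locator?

BC04xq

Longitude subsquare a = 0; −1 → -1, wraps to 23 = x, carry into square.
Longitude square 1; −1 → 0.
Latitude subsquare p = 15; +1 → 16 = q.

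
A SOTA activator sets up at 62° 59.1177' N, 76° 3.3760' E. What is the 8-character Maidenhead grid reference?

Offset from 180°W / 90°S: lon 256.05627°, lat 152.98530°.
Field: 256.05627/20 → 12 → M, 152.98530/10 → 15 → P; chars MP.
Square: 16.05627/2 → 8, 2.98530/1 → 2; chars 82.
Subsquare: 0.05627/0.0833333 → 0 → a, 0.98530/0.0416667 → 23 → x; chars ax.
Extended square: 0.05627/0.00833333 → 6, 0.02696/0.00416667 → 6; chars 66.

MP82ax66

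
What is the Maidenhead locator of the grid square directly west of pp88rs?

Longitude subsquare r = 17; −1 → 16 = q.
The latitude characters are unchanged.

PP88qs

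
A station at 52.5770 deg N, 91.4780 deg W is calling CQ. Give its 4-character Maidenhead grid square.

EO42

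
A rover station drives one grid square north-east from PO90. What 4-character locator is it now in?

Longitude square 9; +1 → 10, wraps to 0, carry into field.
Longitude field P = 15; +1 → 16 = Q.
Latitude square 0; +1 → 1.

QO01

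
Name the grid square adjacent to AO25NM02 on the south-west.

Longitude extended square 0; −1 → -1, wraps to 9, carry into subsquare.
Longitude subsquare n = 13; −1 → 12 = m.
Latitude extended square 2; −1 → 1.

AO25mm91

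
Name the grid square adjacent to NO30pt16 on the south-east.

NO30pt25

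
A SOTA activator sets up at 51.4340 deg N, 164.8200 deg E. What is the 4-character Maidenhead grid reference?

RO21

Add 180° to longitude and 90° to latitude: 344.82, 141.43.
Field: 344.82/20 → 17 → R, 141.43/10 → 14 → O; chars RO.
Square: 4.82/2 → 2, 1.43/1 → 1; chars 21.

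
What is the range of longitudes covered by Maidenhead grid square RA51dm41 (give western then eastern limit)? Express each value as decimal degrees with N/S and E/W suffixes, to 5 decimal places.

Field R=17, A=0: +17·20° lon, +0·10° lat → SW at lon 160°, lat -90°.
Square 5, 1: +5·2° lon, +1·1° lat → SW at lon 170°, lat -89°.
Subsquare d=3, m=12: +3·0.0833333° lon, +12·0.0416667° lat → SW at lon 170.25°, lat -88.5°.
Extended square 4, 1: +4·0.00833333° lon, +1·0.00416667° lat → SW at lon 170.283°, lat -88.4958°.
Cell spans 0.00833333° lon × 0.00416667° lat.
west 170.28333° E, east 170.29167° E.

170.28333° E, 170.29167° E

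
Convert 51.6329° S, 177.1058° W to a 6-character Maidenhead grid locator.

AD18ki

Add 180° to longitude and 90° to latitude: 2.8942, 38.3671.
Field: 2.8942/20 → 0 → A, 38.3671/10 → 3 → D; chars AD.
Square: 2.8942/2 → 1, 8.3671/1 → 8; chars 18.
Subsquare: 0.8942/0.0833333 → 10 → k, 0.3671/0.0416667 → 8 → i; chars ki.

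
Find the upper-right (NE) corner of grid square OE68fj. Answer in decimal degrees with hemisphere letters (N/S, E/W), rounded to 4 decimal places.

Field O=14, E=4: +14·20° lon, +4·10° lat → SW at lon 100°, lat -50°.
Square 6, 8: +6·2° lon, +8·1° lat → SW at lon 112°, lat -42°.
Subsquare f=5, j=9: +5·0.0833333° lon, +9·0.0416667° lat → SW at lon 112.417°, lat -41.625°.
Cell spans 0.0833333° lon × 0.0416667° lat. NE corner is SW corner plus one full cell.
latitude 41.5833° S, longitude 112.5000° E.

41.5833° S, 112.5000° E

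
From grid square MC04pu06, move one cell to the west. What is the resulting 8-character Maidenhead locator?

Longitude extended square 0; −1 → -1, wraps to 9, carry into subsquare.
Longitude subsquare p = 15; −1 → 14 = o.
The latitude characters are unchanged.

MC04ou96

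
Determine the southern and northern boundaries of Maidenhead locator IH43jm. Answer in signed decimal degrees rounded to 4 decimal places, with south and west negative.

-16.5000, -16.4583

Field I=8, H=7: +8·20° lon, +7·10° lat → SW at lon -20°, lat -20°.
Square 4, 3: +4·2° lon, +3·1° lat → SW at lon -12°, lat -17°.
Subsquare j=9, m=12: +9·0.0833333° lon, +12·0.0416667° lat → SW at lon -11.25°, lat -16.5°.
Cell spans 0.0833333° lon × 0.0416667° lat.
south -16.5000, north -16.4583.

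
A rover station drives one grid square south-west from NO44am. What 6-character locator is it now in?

Longitude subsquare a = 0; −1 → -1, wraps to 23 = x, carry into square.
Longitude square 4; −1 → 3.
Latitude subsquare m = 12; −1 → 11 = l.

NO34xl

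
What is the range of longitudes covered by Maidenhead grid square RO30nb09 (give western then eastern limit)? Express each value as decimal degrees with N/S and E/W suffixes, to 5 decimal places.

Field R=17, O=14: +17·20° lon, +14·10° lat → SW at lon 160°, lat 50°.
Square 3, 0: +3·2° lon, +0·1° lat → SW at lon 166°, lat 50°.
Subsquare n=13, b=1: +13·0.0833333° lon, +1·0.0416667° lat → SW at lon 167.083°, lat 50.0417°.
Extended square 0, 9: +0·0.00833333° lon, +9·0.00416667° lat → SW at lon 167.083°, lat 50.0792°.
Cell spans 0.00833333° lon × 0.00416667° lat.
west 167.08333° E, east 167.09167° E.

167.08333° E, 167.09167° E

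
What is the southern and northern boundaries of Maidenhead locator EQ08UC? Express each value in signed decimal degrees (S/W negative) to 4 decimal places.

78.0833, 78.1250

Field E=4, Q=16: +4·20° lon, +16·10° lat → SW at lon -100°, lat 70°.
Square 0, 8: +0·2° lon, +8·1° lat → SW at lon -100°, lat 78°.
Subsquare u=20, c=2: +20·0.0833333° lon, +2·0.0416667° lat → SW at lon -98.3333°, lat 78.0833°.
Cell spans 0.0833333° lon × 0.0416667° lat.
south 78.0833, north 78.1250.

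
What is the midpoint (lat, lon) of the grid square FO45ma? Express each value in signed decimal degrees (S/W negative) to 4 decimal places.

Field F=5, O=14: +5·20° lon, +14·10° lat → SW at lon -80°, lat 50°.
Square 4, 5: +4·2° lon, +5·1° lat → SW at lon -72°, lat 55°.
Subsquare m=12, a=0: +12·0.0833333° lon, +0·0.0416667° lat → SW at lon -71°, lat 55°.
Cell spans 0.0833333° lon × 0.0416667° lat. Centre is SW corner plus half of each.
latitude 55.0208, longitude -70.9583.

55.0208, -70.9583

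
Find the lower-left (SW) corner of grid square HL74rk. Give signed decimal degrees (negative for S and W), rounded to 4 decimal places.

24.4167, -24.5833

Field H=7, L=11: +7·20° lon, +11·10° lat → SW at lon -40°, lat 20°.
Square 7, 4: +7·2° lon, +4·1° lat → SW at lon -26°, lat 24°.
Subsquare r=17, k=10: +17·0.0833333° lon, +10·0.0416667° lat → SW at lon -24.5833°, lat 24.4167°.
latitude 24.4167, longitude -24.5833.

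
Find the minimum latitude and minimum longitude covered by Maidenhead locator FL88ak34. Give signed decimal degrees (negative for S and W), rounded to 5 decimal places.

28.43333, -63.97500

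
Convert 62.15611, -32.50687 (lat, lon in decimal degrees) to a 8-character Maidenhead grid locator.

HP32rd97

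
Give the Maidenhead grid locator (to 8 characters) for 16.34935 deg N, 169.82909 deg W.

AK56ci03

Shift to the Maidenhead origin (180°W, 90°S): lon 10.17091, lat 106.34935.
Field: lon ⌊10.17091/20⌋ = 0 → A; lat ⌊106.34935/10⌋ = 10 → K.
Square: lon ⌊10.17091/2⌋ = 5; lat ⌊6.34935/1⌋ = 6.
Subsquare: lon ⌊0.17091/0.0833333⌋ = 2 → c; lat ⌊0.34935/0.0416667⌋ = 8 → i.
Extended square: lon ⌊0.00424/0.00833333⌋ = 0; lat ⌊0.01602/0.00416667⌋ = 3.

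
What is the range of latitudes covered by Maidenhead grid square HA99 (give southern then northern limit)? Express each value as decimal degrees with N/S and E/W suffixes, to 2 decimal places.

81.00° S, 80.00° S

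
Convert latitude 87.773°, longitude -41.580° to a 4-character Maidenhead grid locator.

Offset from 180°W / 90°S: lon 138.42°, lat 177.77°.
Field (20°×10°, letters A–R): 138.42/20 → 6 → G, 177.77/10 → 17 → R; chars GR.
Square (2°×1°, digits 0–9): 18.42/2 → 9, 7.77/1 → 7; chars 97.

GR97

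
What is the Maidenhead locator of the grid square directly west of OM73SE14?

Longitude extended square 1; −1 → 0.
The latitude characters are unchanged.

OM73se04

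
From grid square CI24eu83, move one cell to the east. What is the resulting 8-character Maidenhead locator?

CI24eu93

Longitude extended square 8; +1 → 9.
The latitude characters are unchanged.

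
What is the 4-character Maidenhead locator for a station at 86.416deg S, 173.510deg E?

Add 180° to longitude and 90° to latitude: 353.51, 3.58.
Field: lon ⌊353.51/20⌋ = 17 → R; lat ⌊3.58/10⌋ = 0 → A.
Square: lon ⌊13.51/2⌋ = 6; lat ⌊3.58/1⌋ = 3.

RA63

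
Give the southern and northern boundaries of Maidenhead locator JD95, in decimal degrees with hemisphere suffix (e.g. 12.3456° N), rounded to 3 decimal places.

55.000° S, 54.000° S

Field J=9, D=3: +9·20° lon, +3·10° lat → SW at lon 0°, lat -60°.
Square 9, 5: +9·2° lon, +5·1° lat → SW at lon 18°, lat -55°.
Cell spans 2° lon × 1° lat.
south 55.000° S, north 54.000° S.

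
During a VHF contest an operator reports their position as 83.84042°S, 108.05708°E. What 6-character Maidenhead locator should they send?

OA46ad

Offset from 180°W / 90°S: lon 288.0571°, lat 6.1596°.
Field (20°×10°, letters A–R): 288.0571/20 → 14 → O, 6.1596/10 → 0 → A; chars OA.
Square (2°×1°, digits 0–9): 8.0571/2 → 4, 6.1596/1 → 6; chars 46.
Subsquare (5′×2.5′, letters a–x): 0.0571/0.0833333 → 0 → a, 0.1596/0.0416667 → 3 → d; chars ad.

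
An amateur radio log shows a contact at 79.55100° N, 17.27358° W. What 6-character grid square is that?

IQ19in

Shift to the Maidenhead origin (180°W, 90°S): lon 162.7264, lat 169.5510.
Field (20°×10°, letters A–R): 162.7264/20 → 8 → I, 169.5510/10 → 16 → Q; chars IQ.
Square (2°×1°, digits 0–9): 2.7264/2 → 1, 9.5510/1 → 9; chars 19.
Subsquare (5′×2.5′, letters a–x): 0.7264/0.0833333 → 8 → i, 0.5510/0.0416667 → 13 → n; chars in.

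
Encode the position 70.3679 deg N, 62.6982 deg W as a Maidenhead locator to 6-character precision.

Shift to the Maidenhead origin (180°W, 90°S): lon 117.3018, lat 160.3679.
Field (20°×10°, letters A–R): 117.3018/20 → 5 → F, 160.3679/10 → 16 → Q; chars FQ.
Square (2°×1°, digits 0–9): 17.3018/2 → 8, 0.3679/1 → 0; chars 80.
Subsquare (5′×2.5′, letters a–x): 1.3018/0.0833333 → 15 → p, 0.3679/0.0416667 → 8 → i; chars pi.

FQ80pi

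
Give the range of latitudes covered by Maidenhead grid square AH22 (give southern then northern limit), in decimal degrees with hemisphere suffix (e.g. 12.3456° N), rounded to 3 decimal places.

18.000° S, 17.000° S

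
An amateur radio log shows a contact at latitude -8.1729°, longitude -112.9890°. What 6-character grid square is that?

Shift to the Maidenhead origin (180°W, 90°S): lon 67.0110, lat 81.8271.
Field: lon ⌊67.0110/20⌋ = 3 → D; lat ⌊81.8271/10⌋ = 8 → I.
Square: lon ⌊7.0110/2⌋ = 3; lat ⌊1.8271/1⌋ = 1.
Subsquare: lon ⌊1.0110/0.0833333⌋ = 12 → m; lat ⌊0.8271/0.0416667⌋ = 19 → t.

DI31mt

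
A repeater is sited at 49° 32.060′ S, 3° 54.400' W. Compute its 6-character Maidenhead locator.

IE80bl

Add 180° to longitude and 90° to latitude: 176.0933, 40.4657.
Field: lon ⌊176.0933/20⌋ = 8 → I; lat ⌊40.4657/10⌋ = 4 → E.
Square: lon ⌊16.0933/2⌋ = 8; lat ⌊0.4657/1⌋ = 0.
Subsquare: lon ⌊0.0933/0.0833333⌋ = 1 → b; lat ⌊0.4657/0.0416667⌋ = 11 → l.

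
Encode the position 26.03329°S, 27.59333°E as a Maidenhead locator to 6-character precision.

KG33tx

Offset from 180°W / 90°S: lon 207.5933°, lat 63.9667°.
Field (20°×10°, letters A–R): 207.5933/20 → 10 → K, 63.9667/10 → 6 → G; chars KG.
Square (2°×1°, digits 0–9): 7.5933/2 → 3, 3.9667/1 → 3; chars 33.
Subsquare (5′×2.5′, letters a–x): 1.5933/0.0833333 → 19 → t, 0.9667/0.0416667 → 23 → x; chars tx.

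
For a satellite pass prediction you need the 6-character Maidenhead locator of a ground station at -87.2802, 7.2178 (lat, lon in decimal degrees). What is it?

Add 180° to longitude and 90° to latitude: 187.2178, 2.7198.
Field: 187.2178/20 → 9 → J, 2.7198/10 → 0 → A; chars JA.
Square: 7.2178/2 → 3, 2.7198/1 → 2; chars 32.
Subsquare: 1.2178/0.0833333 → 14 → o, 0.7198/0.0416667 → 17 → r; chars or.

JA32or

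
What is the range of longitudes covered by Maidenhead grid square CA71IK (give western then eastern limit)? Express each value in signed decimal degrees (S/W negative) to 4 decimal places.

-125.3333, -125.2500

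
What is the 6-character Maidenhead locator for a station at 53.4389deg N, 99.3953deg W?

EO03hk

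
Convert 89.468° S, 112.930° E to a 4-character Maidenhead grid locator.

OA60

Offset from 180°W / 90°S: lon 292.93°, lat 0.53°.
Field (20°×10°, letters A–R): lon ⌊292.93/20⌋ = 14 → O; lat ⌊0.53/10⌋ = 0 → A.
Square (2°×1°, digits 0–9): lon ⌊12.93/2⌋ = 6; lat ⌊0.53/1⌋ = 0.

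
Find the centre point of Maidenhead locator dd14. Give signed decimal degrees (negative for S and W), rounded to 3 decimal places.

Field D=3, D=3: +3·20° lon, +3·10° lat → SW at lon -120°, lat -60°.
Square 1, 4: +1·2° lon, +4·1° lat → SW at lon -118°, lat -56°.
Cell spans 2° lon × 1° lat. Centre is SW corner plus half of each.
latitude -55.500, longitude -117.000.

-55.500, -117.000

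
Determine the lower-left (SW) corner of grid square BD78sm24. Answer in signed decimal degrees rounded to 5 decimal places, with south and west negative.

Field B=1, D=3: +1·20° lon, +3·10° lat → SW at lon -160°, lat -60°.
Square 7, 8: +7·2° lon, +8·1° lat → SW at lon -146°, lat -52°.
Subsquare s=18, m=12: +18·0.0833333° lon, +12·0.0416667° lat → SW at lon -144.5°, lat -51.5°.
Extended square 2, 4: +2·0.00833333° lon, +4·0.00416667° lat → SW at lon -144.483°, lat -51.4833°.
latitude -51.48333, longitude -144.48333.

-51.48333, -144.48333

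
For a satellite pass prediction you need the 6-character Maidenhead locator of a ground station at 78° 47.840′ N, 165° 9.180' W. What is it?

Shift to the Maidenhead origin (180°W, 90°S): lon 14.8470, lat 168.7973.
Field: lon ⌊14.8470/20⌋ = 0 → A; lat ⌊168.7973/10⌋ = 16 → Q.
Square: lon ⌊14.8470/2⌋ = 7; lat ⌊8.7973/1⌋ = 8.
Subsquare: lon ⌊0.8470/0.0833333⌋ = 10 → k; lat ⌊0.7973/0.0416667⌋ = 19 → t.

AQ78kt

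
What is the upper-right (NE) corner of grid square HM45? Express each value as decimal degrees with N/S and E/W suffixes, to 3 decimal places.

Field H=7, M=12: +7·20° lon, +12·10° lat → SW at lon -40°, lat 30°.
Square 4, 5: +4·2° lon, +5·1° lat → SW at lon -32°, lat 35°.
Cell spans 2° lon × 1° lat. NE corner is SW corner plus one full cell.
latitude 36.000° N, longitude 30.000° W.

36.000° N, 30.000° W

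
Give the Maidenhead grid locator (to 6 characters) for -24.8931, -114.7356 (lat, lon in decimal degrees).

DG25pc

Add 180° to longitude and 90° to latitude: 65.2644, 65.1069.
Field: lon ⌊65.2644/20⌋ = 3 → D; lat ⌊65.1069/10⌋ = 6 → G.
Square: lon ⌊5.2644/2⌋ = 2; lat ⌊5.1069/1⌋ = 5.
Subsquare: lon ⌊1.2644/0.0833333⌋ = 15 → p; lat ⌊0.1069/0.0416667⌋ = 2 → c.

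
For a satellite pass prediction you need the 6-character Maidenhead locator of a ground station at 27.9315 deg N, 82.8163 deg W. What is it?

EL87ow

Shift to the Maidenhead origin (180°W, 90°S): lon 97.1837, lat 117.9315.
Field: 97.1837/20 → 4 → E, 117.9315/10 → 11 → L; chars EL.
Square: 17.1837/2 → 8, 7.9315/1 → 7; chars 87.
Subsquare: 1.1837/0.0833333 → 14 → o, 0.9315/0.0416667 → 22 → w; chars ow.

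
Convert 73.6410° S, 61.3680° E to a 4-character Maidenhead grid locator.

MB06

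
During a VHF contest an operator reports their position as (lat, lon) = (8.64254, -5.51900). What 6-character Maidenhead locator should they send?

Shift to the Maidenhead origin (180°W, 90°S): lon 174.4810, lat 98.6425.
Field: 174.4810/20 → 8 → I, 98.6425/10 → 9 → J; chars IJ.
Square: 14.4810/2 → 7, 8.6425/1 → 8; chars 78.
Subsquare: 0.4810/0.0833333 → 5 → f, 0.6425/0.0416667 → 15 → p; chars fp.

IJ78fp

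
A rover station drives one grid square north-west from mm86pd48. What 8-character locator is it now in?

MM86pd39

Longitude extended square 4; −1 → 3.
Latitude extended square 8; +1 → 9.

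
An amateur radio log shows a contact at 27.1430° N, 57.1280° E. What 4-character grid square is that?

LL87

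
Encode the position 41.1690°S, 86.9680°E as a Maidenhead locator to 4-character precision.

NE38

Shift to the Maidenhead origin (180°W, 90°S): lon 266.97, lat 48.83.
Field: lon ⌊266.97/20⌋ = 13 → N; lat ⌊48.83/10⌋ = 4 → E.
Square: lon ⌊6.97/2⌋ = 3; lat ⌊8.83/1⌋ = 8.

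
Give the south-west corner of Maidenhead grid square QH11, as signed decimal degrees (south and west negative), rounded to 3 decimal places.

Field Q=16, H=7: +16·20° lon, +7·10° lat → SW at lon 140°, lat -20°.
Square 1, 1: +1·2° lon, +1·1° lat → SW at lon 142°, lat -19°.
latitude -19.000, longitude 142.000.

-19.000, 142.000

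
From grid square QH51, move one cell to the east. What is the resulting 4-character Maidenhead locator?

QH61

Longitude square 5; +1 → 6.
The latitude characters are unchanged.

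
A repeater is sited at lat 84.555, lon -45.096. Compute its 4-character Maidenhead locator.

Shift to the Maidenhead origin (180°W, 90°S): lon 134.90, lat 174.56.
Field: 134.90/20 → 6 → G, 174.56/10 → 17 → R; chars GR.
Square: 14.90/2 → 7, 4.56/1 → 4; chars 74.

GR74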